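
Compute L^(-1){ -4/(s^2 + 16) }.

Since L{sin(4t)} = 4/(s^2 + 16), the inverse is sin(4*t), scaled by -1.

-sin(4*t)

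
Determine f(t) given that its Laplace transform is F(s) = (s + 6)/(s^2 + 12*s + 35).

f(t) = exp(-6*t)*cosh(t)

Rewrite the denominator: s^2 + 12*s + 35 = (s + 6)^2 - 1.
The form in (s + 6) signals a first-shifting-theorem factor e^(-6t).
Since L{cosh(t)} = s/(s^2 - 1), the inverse is e^(-6*t)*cosh(t).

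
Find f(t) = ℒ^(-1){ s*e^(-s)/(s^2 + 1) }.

f(t) = Heaviside(t - 1)*(cos(t - 1))

The factor e^(-s) signals a time shift by c = 1 (second shifting theorem).
L{cos(t)} = s/(s^2 + 1), so L^-1{s/(s^2 + 1)} = cos(t).
Hence the inverse is u(t - 1) times that function evaluated at t - 1.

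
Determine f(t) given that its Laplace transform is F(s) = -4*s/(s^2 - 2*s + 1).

Factor the denominator: s^2 - 2*s + 1 = (s - 1)^2.
Partial fraction decomposition gives [-4/(s - 1)] + [-4/(s - 1)^2].
Invert each term: -4/(s - 1) ↔ -4e^(t); -4/(s - 1)^2 ↔ -4t·e^(t).

f(t) = -4*t*exp(t) - 4*exp(t)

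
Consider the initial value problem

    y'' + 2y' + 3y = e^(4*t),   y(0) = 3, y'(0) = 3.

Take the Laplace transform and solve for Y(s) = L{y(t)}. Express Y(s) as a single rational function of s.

Y(s) = (3*s^2 - 3*s - 35)/(s^3 - 2*s^2 - 5*s - 12)

Transform both sides with L{·}.
The derivative rules (L{y''} = s^2 Y - s·y(0) - y'(0) and L{y'} = sY - y(0), with y(0) = 3, y'(0) = 3) turn the left side into (s^2 + 2*s + 3)Y - (3*s + 9).
The right side is L{e^(4*t)} = 1/(s - 4).
So (s^2 + 2*s + 3)Y = 1/(s - 4) + (3*s + 9).
Isolate Y and clear denominators.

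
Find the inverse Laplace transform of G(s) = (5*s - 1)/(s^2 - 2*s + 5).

Complete the square in the denominator: s^2 - 2*s + 5 = (s - 1)^2 + 2^2.
Split the numerator to match: 5*s - 1 = 5·(s - 1) + 2·2.
Invert each term: 5·(s - 1)/((s - 1)^2 + 4) ↔ 5e^(t)cos(2t); 2·2/((s - 1)^2 + 4) ↔ 2e^(t)sin(2t).

2*exp(t)*sin(2*t) + 5*exp(t)*cos(2*t)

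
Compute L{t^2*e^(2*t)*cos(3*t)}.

L{cos(3t)} = s/(s^2 + 9).
Multiplying by e^(2t) shifts s → s - 2, so L{e^(2*t)*cos(3*t)} = (s - 2)/((s - 2)^2 + 9).
Then apply L{t^2·g(t)} = (-1)^2 d^2/ds^2[G(s)] with G(s) = (s - 2)/((s - 2)^2 + 9):
differentiating 2 times and applying the sign gives 2*(s - 2)*(s^2 - 4*s - 23)/(s^2 - 4*s + 13)^3.

2*(s - 2)*(s^2 - 4*s - 23)/(s^2 - 4*s + 13)^3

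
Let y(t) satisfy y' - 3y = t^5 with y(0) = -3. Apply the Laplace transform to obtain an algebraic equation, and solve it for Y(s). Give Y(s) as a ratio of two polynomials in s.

Apply the Laplace transform to the equation.
With L{y'} = sY - y(0) = sY - (-3): the LHS transforms to (s - 3)Y - (-3).
The right side is L{t^5} = 120/s^6.
So (s - 3)Y = 120/s^6 + (-3).
Divide through and combine into a single rational function.

Y(s) = (-3*s^6 + 120)/(s^7 - 3*s^6)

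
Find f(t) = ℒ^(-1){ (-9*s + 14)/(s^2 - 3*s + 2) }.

Factor the denominator: s^2 - 3*s + 2 = (s - 2)*(s - 1).
Partial fraction decomposition gives [-4/(s - 2)] + [-5/(s - 1)].
Invert each term: -4/(s - 2) ↔ -4e^(2t); -5/(s - 1) ↔ -5e^(t).

f(t) = -4*exp(2*t) - 5*exp(t)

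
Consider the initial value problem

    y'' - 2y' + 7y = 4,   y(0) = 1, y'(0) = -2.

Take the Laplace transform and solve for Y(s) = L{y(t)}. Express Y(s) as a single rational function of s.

Y(s) = (s^2 - 4*s + 4)/(s^3 - 2*s^2 + 7*s)

Take the Laplace transform of both sides.
The derivative rules (L{y''} = s^2 Y - s·y(0) - y'(0) and L{y'} = sY - y(0), with y(0) = 1, y'(0) = -2) turn the left side into (s^2 - 2*s + 7)Y - (s - 4).
The right side is L{4} = 4/s.
So (s^2 - 2*s + 7)Y = 4/s + (s - 4).
Solve for Y(s) and write it as one ratio of polynomials.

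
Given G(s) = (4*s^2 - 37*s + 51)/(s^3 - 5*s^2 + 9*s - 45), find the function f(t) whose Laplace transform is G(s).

f(t) = -exp(5*t) - 4*sin(3*t) + 5*cos(3*t)

Factor the denominator: s^3 - 5*s^2 + 9*s - 45 = (s - 5)*(s^2 + 9).
Partial fraction decomposition gives [-1/(s - 5)] + [5*s/(s^2 + 9)] + [-12/(s^2 + 9)].
Invert each term: -1/(s - 5) ↔ -e^(5t); 5·s/(s^2 + 9) ↔ 5cos(3t); -4·3/(s^2 + 9) ↔ -4sin(3t).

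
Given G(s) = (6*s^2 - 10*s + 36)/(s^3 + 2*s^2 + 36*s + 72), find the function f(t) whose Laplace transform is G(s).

f(t) = -3*sin(6*t) + 4*cos(6*t) + 2*exp(-2*t)

Factor the denominator: s^3 + 2*s^2 + 36*s + 72 = (s + 2)*(s^2 + 36).
Partial fraction decomposition gives [2/(s + 2)] + [4*s/(s^2 + 36)] + [-18/(s^2 + 36)].
Invert each term: 2/(s + 2) ↔ 2e^(-2t); 4·s/(s^2 + 36) ↔ 4cos(6t); -3·6/(s^2 + 36) ↔ -3sin(6t).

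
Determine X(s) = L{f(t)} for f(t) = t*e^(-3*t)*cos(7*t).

L{cos(7t)} = s/(s^2 + 49).
Multiplying by e^(-3t) shifts s → s + 3, so L{e^(-3*t)*cos(7*t)} = (s + 3)/((s + 3)^2 + 49).
Then apply L{t·g(t)} = -d/ds[G(s)] with G(s) = (s + 3)/((s + 3)^2 + 49):
differentiating 1 time and applying the sign gives (s - 4)*(s + 10)/(s^2 + 6*s + 58)^2.

X(s) = (s - 4)*(s + 10)/(s^2 + 6*s + 58)^2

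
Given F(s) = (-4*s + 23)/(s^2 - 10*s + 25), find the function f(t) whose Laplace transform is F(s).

f(t) = 3*t*exp(5*t) - 4*exp(5*t)

Factor the denominator: s^2 - 10*s + 25 = (s - 5)^2.
Partial fraction decomposition gives [-4/(s - 5)] + [3/(s - 5)^2].
Invert each term: -4/(s - 5) ↔ -4e^(5t); 3/(s - 5)^2 ↔ 3t·e^(5t).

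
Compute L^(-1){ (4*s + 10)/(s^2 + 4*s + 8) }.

exp(-2*t)*sin(2*t) + 4*exp(-2*t)*cos(2*t)

Complete the square in the denominator: s^2 + 4*s + 8 = (s + 2)^2 + 2^2.
Split the numerator to match: 4*s + 10 = 4·(s + 2) + 1·2.
Invert each term: 4·(s + 2)/((s + 2)^2 + 4) ↔ 4e^(-2t)cos(2t); 1·2/((s + 2)^2 + 4) ↔ e^(-2t)sin(2t).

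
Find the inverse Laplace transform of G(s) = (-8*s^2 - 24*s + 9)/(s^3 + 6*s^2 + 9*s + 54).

2*sin(3*t) - 5*cos(3*t) - 3*exp(-6*t)

Factor the denominator: s^3 + 6*s^2 + 9*s + 54 = (s + 6)*(s^2 + 9).
Partial fraction decomposition gives [-3/(s + 6)] + [-5*s/(s^2 + 9)] + [6/(s^2 + 9)].
Invert each term: -3/(s + 6) ↔ -3e^(-6t); -5·s/(s^2 + 9) ↔ -5cos(3t); 2·3/(s^2 + 9) ↔ 2sin(3t).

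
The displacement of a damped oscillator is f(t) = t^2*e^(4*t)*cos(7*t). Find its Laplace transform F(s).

F(s) = 2*(s - 4)*(s^2 - 8*s - 131)/(s^2 - 8*s + 65)^3

L{cos(7t)} = s/(s^2 + 49).
Multiplying by e^(4t) shifts s → s - 4, so L{e^(4*t)*cos(7*t)} = (s - 4)/((s - 4)^2 + 49).
Then apply L{t^2·g(t)} = (-1)^2 d^2/ds^2[G(s)] with G(s) = (s - 4)/((s - 4)^2 + 49):
differentiating 2 times and applying the sign gives 2*(s - 4)*(s^2 - 8*s - 131)/(s^2 - 8*s + 65)^3.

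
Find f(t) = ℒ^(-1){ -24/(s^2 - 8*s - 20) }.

Rewrite the denominator: s^2 - 8*s - 20 = (s - 4)^2 - 36.
The form in (s - 4) signals a first-shifting-theorem factor e^(4t).
Since L{sinh(6t)} = 6/(s^2 - 36), the inverse is e^(4*t)*sinh(6*t), scaled by -4.

f(t) = -4*exp(4*t)*sinh(6*t)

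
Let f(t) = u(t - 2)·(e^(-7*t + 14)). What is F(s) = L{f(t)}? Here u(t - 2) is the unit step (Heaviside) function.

F(s) = exp(-2*s)/(s + 7)

By the second shifting theorem, L{u(t - c)·g(t - c)} = e^(-cs)·G(s) with c = 2 and G(s) = L{g(t)}.
L{e^(-7t)} = 1/(s + 7).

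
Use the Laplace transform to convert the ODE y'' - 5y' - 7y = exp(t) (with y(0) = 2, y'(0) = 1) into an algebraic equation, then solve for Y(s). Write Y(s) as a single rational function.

Transform both sides with L{·}.
Using L{y''} = s^2 Y - s·y(0) - y'(0) and L{y'} = sY - y(0), with y(0) = 2, y'(0) = 1, the left side becomes (s^2 - 5*s - 7)Y - (2*s - 9).
The right side is L{exp(t)} = 1/(s - 1).
So (s^2 - 5*s - 7)Y = 1/(s - 1) + (2*s - 9).
Isolate Y and clear denominators.

Y(s) = (2*s^2 - 11*s + 10)/(s^3 - 6*s^2 - 2*s + 7)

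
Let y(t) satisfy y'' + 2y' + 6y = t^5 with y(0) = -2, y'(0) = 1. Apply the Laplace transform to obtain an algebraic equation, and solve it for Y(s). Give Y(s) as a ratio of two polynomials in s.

Y(s) = (-2*s^7 - 3*s^6 + 120)/(s^8 + 2*s^7 + 6*s^6)

Transform both sides with L{·}.
With L{y''} = s^2 Y - s·y(0) - y'(0) and L{y'} = sY - y(0), with y(0) = -2, y'(0) = 1: the LHS transforms to (s^2 + 2*s + 6)Y - (-2*s - 3).
The right side is L{t^5} = 120/s^6.
So (s^2 + 2*s + 6)Y = 120/s^6 + (-2*s - 3).
Divide through and combine into a single rational function.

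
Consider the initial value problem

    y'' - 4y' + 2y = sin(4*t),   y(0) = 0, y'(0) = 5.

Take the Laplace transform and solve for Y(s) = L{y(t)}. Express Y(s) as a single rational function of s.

Y(s) = (5*s^2 + 84)/(s^4 - 4*s^3 + 18*s^2 - 64*s + 32)

Take the Laplace transform of both sides.
Using L{y''} = s^2 Y - s·y(0) - y'(0) and L{y'} = sY - y(0), with y(0) = 0, y'(0) = 5, the left side becomes (s^2 - 4*s + 2)Y - (5).
The right side is L{sin(4*t)} = 4/(s^2 + 16).
So (s^2 - 4*s + 2)Y = 4/(s^2 + 16) + (5).
Isolate Y and clear denominators.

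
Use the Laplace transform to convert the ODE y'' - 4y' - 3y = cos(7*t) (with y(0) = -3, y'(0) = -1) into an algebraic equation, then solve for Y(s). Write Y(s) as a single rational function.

Apply the Laplace transform to the equation.
The derivative rules (L{y''} = s^2 Y - s·y(0) - y'(0) and L{y'} = sY - y(0), with y(0) = -3, y'(0) = -1) turn the left side into (s^2 - 4*s - 3)Y - (-3*s + 11).
The right side is L{cos(7*t)} = s/(s^2 + 49).
So (s^2 - 4*s - 3)Y = s/(s^2 + 49) + (-3*s + 11).
Solve for Y(s) and write it as one ratio of polynomials.

Y(s) = (-3*s^3 + 11*s^2 - 146*s + 539)/(s^4 - 4*s^3 + 46*s^2 - 196*s - 147)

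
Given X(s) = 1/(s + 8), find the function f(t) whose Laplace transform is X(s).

Since L{e^(-8t)} = 1/(s + 8), the inverse is e^(-8*t).

f(t) = exp(-8*t)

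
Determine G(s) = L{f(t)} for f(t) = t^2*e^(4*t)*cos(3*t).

G(s) = 2*(s - 4)*(s^2 - 8*s - 11)/(s^2 - 8*s + 25)^3

L{cos(3t)} = s/(s^2 + 9).
Multiplying by e^(4t) shifts s → s - 4, so L{e^(4*t)*cos(3*t)} = (s - 4)/((s - 4)^2 + 9).
Then apply L{t^2·g(t)} = (-1)^2 d^2/ds^2[H(s)] with H(s) = (s - 4)/((s - 4)^2 + 9):
differentiating 2 times and applying the sign gives 2*(s - 4)*(s^2 - 8*s - 11)/(s^2 - 8*s + 25)^3.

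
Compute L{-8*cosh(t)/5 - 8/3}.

-8*s/(5*(s^2 - 1)) - 8/(3*s)

Apply the Laplace transform termwise.
L{-8/3} = (-8/3)/s; (-8/5)·[L{cosh(t)} = s/(s^2 - 1)].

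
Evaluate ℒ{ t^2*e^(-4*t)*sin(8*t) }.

L{sin(8t)} = 8/(s^2 + 64).
Multiplying by e^(-4t) shifts s → s + 4, so L{e^(-4*t)*sin(8*t)} = 8/((s + 4)^2 + 64).
Then apply L{t^2·g(t)} = (-1)^2 d^2/ds^2[H(s)] with H(s) = 8/((s + 4)^2 + 64):
differentiating 2 times and applying the sign gives 16*(3*s^2 + 24*s - 16)/(s^2 + 8*s + 80)^3.

16*(3*s^2 + 24*s - 16)/(s^2 + 8*s + 80)^3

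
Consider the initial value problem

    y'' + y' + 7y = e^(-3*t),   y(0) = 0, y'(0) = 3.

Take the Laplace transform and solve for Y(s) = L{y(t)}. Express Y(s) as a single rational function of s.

Y(s) = (3*s + 10)/(s^3 + 4*s^2 + 10*s + 21)

Laplace-transform each side.
With L{y''} = s^2 Y - s·y(0) - y'(0) and L{y'} = sY - y(0), with y(0) = 0, y'(0) = 3: the LHS transforms to (s^2 + s + 7)Y - (3).
The right side is L{e^(-3*t)} = 1/(s + 3).
So (s^2 + s + 7)Y = 1/(s + 3) + (3).
Solve for Y(s) and write it as one ratio of polynomials.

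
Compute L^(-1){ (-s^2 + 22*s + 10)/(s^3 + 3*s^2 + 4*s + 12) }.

Factor the denominator: s^3 + 3*s^2 + 4*s + 12 = (s + 3)*(s^2 + 4).
Partial fraction decomposition gives [-5/(s + 3)] + [4*s/(s^2 + 4)] + [10/(s^2 + 4)].
Invert each term: -5/(s + 3) ↔ -5e^(-3t); 4·s/(s^2 + 4) ↔ 4cos(2t); 5·2/(s^2 + 4) ↔ 5sin(2t).

5*sin(2*t) + 4*cos(2*t) - 5*exp(-3*t)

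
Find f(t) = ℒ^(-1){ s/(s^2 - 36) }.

f(t) = cosh(6*t)

Since L{cosh(6t)} = s/(s^2 - 36), the inverse is cosh(6*t).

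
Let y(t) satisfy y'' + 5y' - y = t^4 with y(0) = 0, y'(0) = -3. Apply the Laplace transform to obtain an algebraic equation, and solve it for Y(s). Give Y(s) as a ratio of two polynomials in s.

Take the Laplace transform of both sides.
Using L{y''} = s^2 Y - s·y(0) - y'(0) and L{y'} = sY - y(0), with y(0) = 0, y'(0) = -3, the left side becomes (s^2 + 5*s - 1)Y - (-3).
The right side is L{t^4} = 24/s^5.
So (s^2 + 5*s - 1)Y = 24/s^5 + (-3).
Solve for Y(s) and write it as one ratio of polynomials.

Y(s) = (-3*s^5 + 24)/(s^7 + 5*s^6 - s^5)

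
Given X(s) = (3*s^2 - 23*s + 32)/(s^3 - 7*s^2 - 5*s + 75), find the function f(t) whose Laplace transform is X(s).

f(t) = -t*exp(5*t) + exp(5*t) + 2*exp(-3*t)

Factor the denominator: s^3 - 7*s^2 - 5*s + 75 = (s - 5)^2*(s + 3).
Partial fraction decomposition gives [1/(s - 5)] + [-1/(s - 5)^2] + [2/(s + 3)].
Invert each term: 1/(s - 5) ↔ e^(5t); -1/(s - 5)^2 ↔ -t·e^(5t); 2/(s + 3) ↔ 2e^(-3t).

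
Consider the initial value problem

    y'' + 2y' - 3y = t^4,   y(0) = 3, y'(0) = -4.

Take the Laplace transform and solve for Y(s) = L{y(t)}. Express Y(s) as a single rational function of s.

Y(s) = (3*s^6 + 2*s^5 + 24)/(s^7 + 2*s^6 - 3*s^5)

Transform both sides with L{·}.
With L{y''} = s^2 Y - s·y(0) - y'(0) and L{y'} = sY - y(0), with y(0) = 3, y'(0) = -4: the LHS transforms to (s^2 + 2*s - 3)Y - (3*s + 2).
The right side is L{t^4} = 24/s^5.
So (s^2 + 2*s - 3)Y = 24/s^5 + (3*s + 2).
Solve for Y(s) and write it as one ratio of polynomials.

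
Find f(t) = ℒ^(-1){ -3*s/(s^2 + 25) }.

Since L{cos(5t)} = s/(s^2 + 25), the inverse is cos(5*t), scaled by -3.

f(t) = -3*cos(5*t)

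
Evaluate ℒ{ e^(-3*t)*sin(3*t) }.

3/((s + 3)^2 + 9)

L{sin(3t)} = 3/(s^2 + 9).
By the first shifting theorem, multiplying by e^(-3t) replaces s with s + 3.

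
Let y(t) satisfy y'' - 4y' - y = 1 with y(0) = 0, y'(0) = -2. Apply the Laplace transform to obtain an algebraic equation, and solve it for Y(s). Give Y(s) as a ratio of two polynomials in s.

Take the Laplace transform of both sides.
With L{y''} = s^2 Y - s·y(0) - y'(0) and L{y'} = sY - y(0), with y(0) = 0, y'(0) = -2: the LHS transforms to (s^2 - 4*s - 1)Y - (-2).
The right side is L{1} = 1/s.
So (s^2 - 4*s - 1)Y = 1/s + (-2).
Solve for Y(s) and write it as one ratio of polynomials.

Y(s) = (-2*s + 1)/(s^3 - 4*s^2 - s)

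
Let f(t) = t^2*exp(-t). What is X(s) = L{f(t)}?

L{e^(-t)} = 1/(s + 1).
Then apply L{t^2·g(t)} = (-1)^2 d^2/ds^2[G(s)] with G(s) = 1/(s + 1):
differentiating 2 times and applying the sign gives 2/(s + 1)^3.

X(s) = 2/(s + 1)^3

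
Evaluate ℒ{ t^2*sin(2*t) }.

4*(3*s^2 - 4)/(s^2 + 4)^3

L{sin(2t)} = 2/(s^2 + 4).
Then apply L{t^2·g(t)} = (-1)^2 d^2/ds^2[G(s)] with G(s) = 2/(s^2 + 4):
differentiating 2 times and applying the sign gives 4*(3*s^2 - 4)/(s^2 + 4)^3.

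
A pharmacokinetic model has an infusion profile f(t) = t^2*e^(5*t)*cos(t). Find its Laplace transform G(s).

G(s) = 2*(s - 5)*(s^2 - 10*s + 22)/(s^2 - 10*s + 26)^3

L{cos(t)} = s/(s^2 + 1).
Multiplying by e^(5t) shifts s → s - 5, so L{e^(5*t)*cos(t)} = (s - 5)/((s - 5)^2 + 1).
Then apply L{t^2·g(t)} = (-1)^2 d^2/ds^2[H(s)] with H(s) = (s - 5)/((s - 5)^2 + 1):
differentiating 2 times and applying the sign gives 2*(s - 5)*(s^2 - 10*s + 22)/(s^2 - 10*s + 26)^3.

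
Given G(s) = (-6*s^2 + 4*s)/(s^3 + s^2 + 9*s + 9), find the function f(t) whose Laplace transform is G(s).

f(t) = 3*sin(3*t) - 5*cos(3*t) - exp(-t)

Factor the denominator: s^3 + s^2 + 9*s + 9 = (s + 1)*(s^2 + 9).
Partial fraction decomposition gives [-1/(s + 1)] + [-5*s/(s^2 + 9)] + [9/(s^2 + 9)].
Invert each term: -1/(s + 1) ↔ -e^(-t); -5·s/(s^2 + 9) ↔ -5cos(3t); 3·3/(s^2 + 9) ↔ 3sin(3t).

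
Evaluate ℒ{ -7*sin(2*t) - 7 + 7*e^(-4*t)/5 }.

-14/(s^2 + 4) + 7/(5*(s + 4)) - 7/s

The transform is linear, so treat each term independently.
(-7)·[L{sin(2t)} = 2/(s^2 + 4)]; L{-7} = -7/s; (7/5)·[L{e^(-4t)} = 1/(s + 4)].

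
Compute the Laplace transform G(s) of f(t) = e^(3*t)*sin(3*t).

G(s) = 3/((s - 3)^2 + 9)

L{sin(3t)} = 3/(s^2 + 9).
By the first shifting theorem, multiplying by e^(3t) replaces s with s - 3.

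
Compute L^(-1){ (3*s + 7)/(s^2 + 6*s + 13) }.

-exp(-3*t)*sin(2*t) + 3*exp(-3*t)*cos(2*t)

Complete the square in the denominator: s^2 + 6*s + 13 = (s + 3)^2 + 2^2.
Split the numerator to match: 3*s + 7 = 3·(s + 3) - 1·2.
Invert each term: 3·(s + 3)/((s + 3)^2 + 4) ↔ 3e^(-3t)cos(2t); -1·2/((s + 3)^2 + 4) ↔ -e^(-3t)sin(2t).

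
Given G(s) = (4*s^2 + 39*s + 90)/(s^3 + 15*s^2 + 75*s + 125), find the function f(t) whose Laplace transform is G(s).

f(t) = -5*t^2*exp(-5*t)/2 - t*exp(-5*t) + 4*exp(-5*t)

Factor the denominator: s^3 + 15*s^2 + 75*s + 125 = (s + 5)^3.
Partial fraction decomposition gives [4/(s + 5)] + [-1/(s + 5)^2] + [-5/(s + 5)^3].
Invert each term: 4/(s + 5) ↔ 4e^(-5t); -1/(s + 5)^2 ↔ -t·e^(-5t); -5/(s + 5)^3 ↔ (-5/2)t^2·e^(-5t).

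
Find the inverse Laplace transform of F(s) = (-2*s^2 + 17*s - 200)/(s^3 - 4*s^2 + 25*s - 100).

Factor the denominator: s^3 - 4*s^2 + 25*s - 100 = (s - 4)*(s^2 + 25).
Partial fraction decomposition gives [-4/(s - 4)] + [2*s/(s^2 + 25)] + [25/(s^2 + 25)].
Invert each term: -4/(s - 4) ↔ -4e^(4t); 2·s/(s^2 + 25) ↔ 2cos(5t); 5·5/(s^2 + 25) ↔ 5sin(5t).

-4*exp(4*t) + 5*sin(5*t) + 2*cos(5*t)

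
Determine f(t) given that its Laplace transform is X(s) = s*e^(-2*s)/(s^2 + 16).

The factor e^(-2s) signals a time shift by c = 2 (second shifting theorem).
L{cos(4t)} = s/(s^2 + 16), so L^-1{s/(s^2 + 16)} = cos(4*t).
Hence the inverse is u(t - 2) times that function evaluated at t - 2.

f(t) = Heaviside(t - 2)*(cos(4*t - 8))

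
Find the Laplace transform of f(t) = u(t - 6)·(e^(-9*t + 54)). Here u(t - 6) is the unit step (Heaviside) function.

By the second shifting theorem, L{u(t - c)·g(t - c)} = e^(-cs)·G(s) with c = 6 and G(s) = L{g(t)}.
L{e^(-9t)} = 1/(s + 9).

exp(-6*s)/(s + 9)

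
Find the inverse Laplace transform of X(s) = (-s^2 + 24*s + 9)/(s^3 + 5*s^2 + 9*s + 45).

3*sin(3*t) + 3*cos(3*t) - 4*exp(-5*t)

Factor the denominator: s^3 + 5*s^2 + 9*s + 45 = (s + 5)*(s^2 + 9).
Partial fraction decomposition gives [-4/(s + 5)] + [3*s/(s^2 + 9)] + [9/(s^2 + 9)].
Invert each term: -4/(s + 5) ↔ -4e^(-5t); 3·s/(s^2 + 9) ↔ 3cos(3t); 3·3/(s^2 + 9) ↔ 3sin(3t).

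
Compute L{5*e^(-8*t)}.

L{5} = 5/s.
By the first shifting theorem, multiplying by e^(-8t) replaces s with s + 8.

5/(s + 8)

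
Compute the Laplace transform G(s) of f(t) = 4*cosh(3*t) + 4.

G(s) = 4*s/(s^2 - 9) + 4/s

By linearity of the Laplace transform, transform each term separately.
(4)·[L{cosh(3t)} = s/(s^2 - 9)]; L{4} = 4/s.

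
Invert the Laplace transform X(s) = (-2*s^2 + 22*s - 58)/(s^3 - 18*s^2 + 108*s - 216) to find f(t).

Factor the denominator: s^3 - 18*s^2 + 108*s - 216 = (s - 6)^3.
Partial fraction decomposition gives [-2/(s - 6)] + [-2/(s - 6)^2] + [2/(s - 6)^3].
Invert each term: -2/(s - 6) ↔ -2e^(6t); -2/(s - 6)^2 ↔ -2t·e^(6t); 2/(s - 6)^3 ↔ (1)t^2·e^(6t).

f(t) = t^2*exp(6*t) - 2*t*exp(6*t) - 2*exp(6*t)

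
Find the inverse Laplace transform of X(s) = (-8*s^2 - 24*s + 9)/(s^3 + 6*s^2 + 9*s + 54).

Factor the denominator: s^3 + 6*s^2 + 9*s + 54 = (s + 6)*(s^2 + 9).
Partial fraction decomposition gives [-3/(s + 6)] + [-5*s/(s^2 + 9)] + [6/(s^2 + 9)].
Invert each term: -3/(s + 6) ↔ -3e^(-6t); -5·s/(s^2 + 9) ↔ -5cos(3t); 2·3/(s^2 + 9) ↔ 2sin(3t).

2*sin(3*t) - 5*cos(3*t) - 3*exp(-6*t)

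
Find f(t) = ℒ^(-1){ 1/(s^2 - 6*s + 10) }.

Rewrite the denominator: s^2 - 6*s + 10 = (s - 3)^2 + 1.
The form in (s - 3) signals a first-shifting-theorem factor e^(3t).
Since L{sin(t)} = 1/(s^2 + 1), the inverse is exp(3*t)*sin(t).

f(t) = exp(3*t)*sin(t)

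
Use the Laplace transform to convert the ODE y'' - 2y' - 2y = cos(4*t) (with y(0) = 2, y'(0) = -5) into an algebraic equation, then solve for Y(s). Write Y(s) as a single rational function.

Apply the Laplace transform to the equation.
The derivative rules (L{y''} = s^2 Y - s·y(0) - y'(0) and L{y'} = sY - y(0), with y(0) = 2, y'(0) = -5) turn the left side into (s^2 - 2*s - 2)Y - (2*s - 9).
The right side is L{cos(4*t)} = s/(s^2 + 16).
So (s^2 - 2*s - 2)Y = s/(s^2 + 16) + (2*s - 9).
Divide through and combine into a single rational function.

Y(s) = (2*s^3 - 9*s^2 + 33*s - 144)/(s^4 - 2*s^3 + 14*s^2 - 32*s - 32)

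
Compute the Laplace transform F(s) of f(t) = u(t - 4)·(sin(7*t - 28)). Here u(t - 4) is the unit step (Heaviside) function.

By the second shifting theorem, L{u(t - c)·g(t - c)} = e^(-cs)·G(s) with c = 4 and G(s) = L{g(t)}.
L{sin(7t)} = 7/(s^2 + 49).

F(s) = 7*exp(-4*s)/(s^2 + 49)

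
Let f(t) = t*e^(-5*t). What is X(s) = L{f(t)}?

X(s) = (s + 5)^(-2)

L{e^(-5t)} = 1/(s + 5).
Then apply L{t·g(t)} = -d/ds[G(s)] with G(s) = 1/(s + 5):
differentiating 1 time and applying the sign gives (s + 5)^(-2).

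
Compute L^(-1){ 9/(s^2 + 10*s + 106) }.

exp(-5*t)*sin(9*t)

Rewrite the denominator: s^2 + 10*s + 106 = (s + 5)^2 + 81.
The form in (s + 5) signals a first-shifting-theorem factor e^(-5t).
Since L{sin(9t)} = 9/(s^2 + 81), the inverse is e^(-5*t)*sin(9*t).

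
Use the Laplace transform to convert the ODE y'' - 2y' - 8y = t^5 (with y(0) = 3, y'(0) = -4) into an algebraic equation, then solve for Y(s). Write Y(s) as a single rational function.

Laplace-transform each side.
Using L{y''} = s^2 Y - s·y(0) - y'(0) and L{y'} = sY - y(0), with y(0) = 3, y'(0) = -4, the left side becomes (s^2 - 2*s - 8)Y - (3*s - 10).
The right side is L{t^5} = 120/s^6.
So (s^2 - 2*s - 8)Y = 120/s^6 + (3*s - 10).
Divide through and combine into a single rational function.

Y(s) = (3*s^7 - 10*s^6 + 120)/(s^8 - 2*s^7 - 8*s^6)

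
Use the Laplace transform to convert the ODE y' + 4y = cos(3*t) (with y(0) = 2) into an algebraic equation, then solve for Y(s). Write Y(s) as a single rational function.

Y(s) = (2*s^2 + s + 18)/(s^3 + 4*s^2 + 9*s + 36)

Laplace-transform each side.
Using L{y'} = sY - y(0) = sY - 2, the left side becomes (s + 4)Y - (2).
The right side is L{cos(3*t)} = s/(s^2 + 9).
So (s + 4)Y = s/(s^2 + 9) + (2).
Solve for Y(s) and write it as one ratio of polynomials.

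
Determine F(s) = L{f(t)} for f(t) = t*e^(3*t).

F(s) = (s - 3)^(-2)

L{e^(3t)} = 1/(s - 3).
Then apply L{t·g(t)} = -d/ds[G(s)] with G(s) = 1/(s - 3):
differentiating 1 time and applying the sign gives (s - 3)^(-2).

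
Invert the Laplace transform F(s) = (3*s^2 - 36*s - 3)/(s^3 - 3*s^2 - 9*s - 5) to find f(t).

f(t) = -6*t*exp(-t) - 3*exp(5*t) + 6*exp(-t)

Factor the denominator: s^3 - 3*s^2 - 9*s - 5 = (s - 5)*(s + 1)^2.
Partial fraction decomposition gives [6/(s + 1)] + [-6/(s + 1)^2] + [-3/(s - 5)].
Invert each term: 6/(s + 1) ↔ 6e^(-t); -6/(s + 1)^2 ↔ -6t·e^(-t); -3/(s - 5) ↔ -3e^(5t).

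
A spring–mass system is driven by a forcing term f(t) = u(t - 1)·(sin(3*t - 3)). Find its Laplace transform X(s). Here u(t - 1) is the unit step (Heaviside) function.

By the second shifting theorem, L{u(t - c)·g(t - c)} = e^(-cs)·G(s) with c = 1 and G(s) = L{g(t)}.
L{sin(3t)} = 3/(s^2 + 9).

X(s) = 3*exp(-s)/(s^2 + 9)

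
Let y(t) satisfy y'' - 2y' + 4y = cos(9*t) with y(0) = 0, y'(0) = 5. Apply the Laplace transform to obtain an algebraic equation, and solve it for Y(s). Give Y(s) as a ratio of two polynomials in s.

Y(s) = (5*s^2 + s + 405)/(s^4 - 2*s^3 + 85*s^2 - 162*s + 324)

Transform both sides with L{·}.
The derivative rules (L{y''} = s^2 Y - s·y(0) - y'(0) and L{y'} = sY - y(0), with y(0) = 0, y'(0) = 5) turn the left side into (s^2 - 2*s + 4)Y - (5).
The right side is L{cos(9*t)} = s/(s^2 + 81).
So (s^2 - 2*s + 4)Y = s/(s^2 + 81) + (5).
Divide through and combine into a single rational function.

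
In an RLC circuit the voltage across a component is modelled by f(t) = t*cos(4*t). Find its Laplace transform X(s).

X(s) = (s - 4)*(s + 4)/(s^2 + 16)^2

L{cos(4t)} = s/(s^2 + 16).
Then apply L{t·g(t)} = -d/ds[G(s)] with G(s) = s/(s^2 + 16):
differentiating 1 time and applying the sign gives (s - 4)*(s + 4)/(s^2 + 16)^2.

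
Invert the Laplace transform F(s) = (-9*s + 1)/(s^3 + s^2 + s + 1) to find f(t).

Factor the denominator: s^3 + s^2 + s + 1 = (s + 1)*(s^2 + 1).
Partial fraction decomposition gives [5/(s + 1)] + [-5*s/(s^2 + 1)] + [-4/(s^2 + 1)].
Invert each term: 5/(s + 1) ↔ 5e^(-t); -5·s/(s^2 + 1) ↔ -5cos(t); -4·1/(s^2 + 1) ↔ -4sin(t).

f(t) = -4*sin(t) - 5*cos(t) + 5*exp(-t)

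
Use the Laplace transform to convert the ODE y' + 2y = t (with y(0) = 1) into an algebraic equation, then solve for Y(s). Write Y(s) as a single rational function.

Transform both sides with L{·}.
The derivative rules (L{y'} = sY - y(0) = sY - 1) turn the left side into (s + 2)Y - (1).
The right side is L{t} = s^(-2).
So (s + 2)Y = s^(-2) + (1).
Isolate Y and clear denominators.

Y(s) = (s^2 + 1)/(s^3 + 2*s^2)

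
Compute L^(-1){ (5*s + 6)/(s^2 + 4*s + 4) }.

-4*t*exp(-2*t) + 5*exp(-2*t)

Factor the denominator: s^2 + 4*s + 4 = (s + 2)^2.
Partial fraction decomposition gives [5/(s + 2)] + [-4/(s + 2)^2].
Invert each term: 5/(s + 2) ↔ 5e^(-2t); -4/(s + 2)^2 ↔ -4t·e^(-2t).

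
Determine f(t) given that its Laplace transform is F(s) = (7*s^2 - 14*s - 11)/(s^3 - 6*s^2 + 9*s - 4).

Factor the denominator: s^3 - 6*s^2 + 9*s - 4 = (s - 4)*(s - 1)^2.
Partial fraction decomposition gives [2/(s - 1)] + [6/(s - 1)^2] + [5/(s - 4)].
Invert each term: 2/(s - 1) ↔ 2e^(t); 6/(s - 1)^2 ↔ 6t·e^(t); 5/(s - 4) ↔ 5e^(4t).

f(t) = 6*t*exp(t) + 5*exp(4*t) + 2*exp(t)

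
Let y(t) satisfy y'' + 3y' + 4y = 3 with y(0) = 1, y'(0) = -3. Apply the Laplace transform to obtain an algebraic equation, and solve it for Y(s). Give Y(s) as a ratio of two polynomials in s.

Apply the Laplace transform to the equation.
The derivative rules (L{y''} = s^2 Y - s·y(0) - y'(0) and L{y'} = sY - y(0), with y(0) = 1, y'(0) = -3) turn the left side into (s^2 + 3*s + 4)Y - (s).
The right side is L{3} = 3/s.
So (s^2 + 3*s + 4)Y = 3/s + (s).
Solve for Y(s) and write it as one ratio of polynomials.

Y(s) = (s^2 + 3)/(s^3 + 3*s^2 + 4*s)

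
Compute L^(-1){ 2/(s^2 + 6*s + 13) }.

Rewrite the denominator: s^2 + 6*s + 13 = (s + 3)^2 + 4.
The form in (s + 3) signals a first-shifting-theorem factor e^(-3t).
Since L{sin(2t)} = 2/(s^2 + 4), the inverse is e^(-3*t)*sin(2*t).

exp(-3*t)*sin(2*t)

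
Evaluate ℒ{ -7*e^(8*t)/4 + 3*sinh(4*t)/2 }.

By linearity of the Laplace transform, transform each term separately.
(-7/4)·[L{e^(8t)} = 1/(s - 8)]; (3/2)·[L{sinh(4t)} = 4/(s^2 - 16)].

6/(s^2 - 16) - 7/(4*(s - 8))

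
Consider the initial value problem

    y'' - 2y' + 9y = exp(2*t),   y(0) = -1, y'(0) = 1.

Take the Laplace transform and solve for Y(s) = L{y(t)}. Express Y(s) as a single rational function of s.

Apply the Laplace transform to the equation.
The derivative rules (L{y''} = s^2 Y - s·y(0) - y'(0) and L{y'} = sY - y(0), with y(0) = -1, y'(0) = 1) turn the left side into (s^2 - 2*s + 9)Y - (-s + 3).
The right side is L{exp(2*t)} = 1/(s - 2).
So (s^2 - 2*s + 9)Y = 1/(s - 2) + (-s + 3).
Solve for Y(s) and write it as one ratio of polynomials.

Y(s) = (-s^2 + 5*s - 5)/(s^3 - 4*s^2 + 13*s - 18)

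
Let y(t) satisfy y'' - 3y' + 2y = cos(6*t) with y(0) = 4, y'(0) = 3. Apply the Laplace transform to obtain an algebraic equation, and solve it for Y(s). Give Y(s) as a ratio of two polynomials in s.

Y(s) = (4*s^3 - 9*s^2 + 145*s - 324)/(s^4 - 3*s^3 + 38*s^2 - 108*s + 72)

Transform both sides with L{·}.
With L{y''} = s^2 Y - s·y(0) - y'(0) and L{y'} = sY - y(0), with y(0) = 4, y'(0) = 3: the LHS transforms to (s^2 - 3*s + 2)Y - (4*s - 9).
The right side is L{cos(6*t)} = s/(s^2 + 36).
So (s^2 - 3*s + 2)Y = s/(s^2 + 36) + (4*s - 9).
Solve for Y(s) and write it as one ratio of polynomials.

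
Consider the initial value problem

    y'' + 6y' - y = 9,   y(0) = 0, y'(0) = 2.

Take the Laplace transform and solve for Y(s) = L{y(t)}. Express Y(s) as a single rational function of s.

Y(s) = (2*s + 9)/(s^3 + 6*s^2 - s)

Take the Laplace transform of both sides.
With L{y''} = s^2 Y - s·y(0) - y'(0) and L{y'} = sY - y(0), with y(0) = 0, y'(0) = 2: the LHS transforms to (s^2 + 6*s - 1)Y - (2).
The right side is L{9} = 9/s.
So (s^2 + 6*s - 1)Y = 9/s + (2).
Isolate Y and clear denominators.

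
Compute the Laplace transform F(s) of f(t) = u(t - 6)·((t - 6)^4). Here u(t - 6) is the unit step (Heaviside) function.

By the second shifting theorem, L{u(t - c)·g(t - c)} = e^(-cs)·G(s) with c = 6 and G(s) = L{g(t)}.
L{t^4} = 4!/s^5 = 24/s^5.

F(s) = 24*exp(-6*s)/s^5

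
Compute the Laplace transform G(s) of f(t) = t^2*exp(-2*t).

L{e^(-2t)} = 1/(s + 2).
Then apply L{t^2·g(t)} = (-1)^2 d^2/ds^2[H(s)] with H(s) = 1/(s + 2):
differentiating 2 times and applying the sign gives 2/(s + 2)^3.

G(s) = 2/(s + 2)^3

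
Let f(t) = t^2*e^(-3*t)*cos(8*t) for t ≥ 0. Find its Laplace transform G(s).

L{cos(8t)} = s/(s^2 + 64).
Multiplying by e^(-3t) shifts s → s + 3, so L{e^(-3*t)*cos(8*t)} = (s + 3)/((s + 3)^2 + 64).
Then apply L{t^2·g(t)} = (-1)^2 d^2/ds^2[H(s)] with H(s) = (s + 3)/((s + 3)^2 + 64):
differentiating 2 times and applying the sign gives 2*(s + 3)*(s^2 + 6*s - 183)/(s^2 + 6*s + 73)^3.

G(s) = 2*(s + 3)*(s^2 + 6*s - 183)/(s^2 + 6*s + 73)^3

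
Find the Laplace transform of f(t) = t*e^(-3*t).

L{e^(-3t)} = 1/(s + 3).
Then apply L{t·g(t)} = -d/ds[G(s)] with G(s) = 1/(s + 3):
differentiating 1 time and applying the sign gives (s + 3)^(-2).

(s + 3)^(-2)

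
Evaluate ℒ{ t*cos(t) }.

(s - 1)*(s + 1)/(s^2 + 1)^2

L{cos(t)} = s/(s^2 + 1).
Then apply L{t·g(t)} = -d/ds[G(s)] with G(s) = s/(s^2 + 1):
differentiating 1 time and applying the sign gives (s - 1)*(s + 1)/(s^2 + 1)^2.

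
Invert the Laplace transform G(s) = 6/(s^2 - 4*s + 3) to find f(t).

Rewrite the denominator: s^2 - 4*s + 3 = (s - 2)^2 - 1.
The form in (s - 2) signals a first-shifting-theorem factor e^(2t).
Since L{sinh(t)} = 1/(s^2 - 1), the inverse is exp(2*t)*sinh(t), scaled by 6.

f(t) = 6*exp(2*t)*sinh(t)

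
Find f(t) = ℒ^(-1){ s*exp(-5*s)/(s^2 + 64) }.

f(t) = Heaviside(t - 5)*(cos(8*t - 40))

The factor e^(-5s) signals a time shift by c = 5 (second shifting theorem).
L{cos(8t)} = s/(s^2 + 64), so L^-1{s/(s^2 + 64)} = cos(8*t).
Hence the inverse is u(t - 5) times that function evaluated at t - 5.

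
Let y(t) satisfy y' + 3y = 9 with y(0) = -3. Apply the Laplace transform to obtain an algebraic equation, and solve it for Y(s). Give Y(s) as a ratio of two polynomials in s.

Apply the Laplace transform to the equation.
Using L{y'} = sY - y(0) = sY - (-3), the left side becomes (s + 3)Y - (-3).
The right side is L{9} = 9/s.
So (s + 3)Y = 9/s + (-3).
Isolate Y and clear denominators.

Y(s) = (-3*s + 9)/(s^2 + 3*s)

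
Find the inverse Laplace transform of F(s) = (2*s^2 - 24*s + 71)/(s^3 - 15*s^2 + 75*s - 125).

t^2*exp(5*t)/2 - 4*t*exp(5*t) + 2*exp(5*t)

Factor the denominator: s^3 - 15*s^2 + 75*s - 125 = (s - 5)^3.
Partial fraction decomposition gives [2/(s - 5)] + [-4/(s - 5)^2] + [(s - 5)^(-3)].
Invert each term: 2/(s - 5) ↔ 2e^(5t); -4/(s - 5)^2 ↔ -4t·e^(5t); 1/(s - 5)^3 ↔ (1/2)t^2·e^(5t).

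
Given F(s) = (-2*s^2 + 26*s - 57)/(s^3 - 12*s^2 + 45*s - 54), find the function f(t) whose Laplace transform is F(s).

Factor the denominator: s^3 - 12*s^2 + 45*s - 54 = (s - 6)*(s - 3)^2.
Partial fraction decomposition gives [-5/(s - 3)] + [-1/(s - 3)^2] + [3/(s - 6)].
Invert each term: -5/(s - 3) ↔ -5e^(3t); -1/(s - 3)^2 ↔ -t·e^(3t); 3/(s - 6) ↔ 3e^(6t).

f(t) = -t*exp(3*t) + 3*exp(6*t) - 5*exp(3*t)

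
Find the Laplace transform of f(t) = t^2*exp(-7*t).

2/(s + 7)^3

L{e^(-7t)} = 1/(s + 7).
Then apply L{t^2·g(t)} = (-1)^2 d^2/ds^2[G(s)] with G(s) = 1/(s + 7):
differentiating 2 times and applying the sign gives 2/(s + 7)^3.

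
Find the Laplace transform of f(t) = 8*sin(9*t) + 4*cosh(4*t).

4*s/(s^2 - 16) + 72/(s^2 + 81)

Apply the Laplace transform termwise.
(8)·[L{sin(9t)} = 9/(s^2 + 81)]; (4)·[L{cosh(4t)} = s/(s^2 - 16)].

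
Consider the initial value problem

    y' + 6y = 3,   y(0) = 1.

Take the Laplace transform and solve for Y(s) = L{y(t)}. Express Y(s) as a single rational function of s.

Y(s) = (s + 3)/(s^2 + 6*s)

Apply the Laplace transform to the equation.
Using L{y'} = sY - y(0) = sY - 1, the left side becomes (s + 6)Y - (1).
The right side is L{3} = 3/s.
So (s + 6)Y = 3/s + (1).
Divide through and combine into a single rational function.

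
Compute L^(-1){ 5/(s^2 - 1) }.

Since L{sinh(t)} = 1/(s^2 - 1), the inverse is sinh(t), scaled by 5.

5*sinh(t)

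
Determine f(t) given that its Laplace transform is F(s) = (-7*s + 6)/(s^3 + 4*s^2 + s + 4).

f(t) = sin(t) - 2*cos(t) + 2*exp(-4*t)

Factor the denominator: s^3 + 4*s^2 + s + 4 = (s + 4)*(s^2 + 1).
Partial fraction decomposition gives [2/(s + 4)] + [-2*s/(s^2 + 1)] + [1/(s^2 + 1)].
Invert each term: 2/(s + 4) ↔ 2e^(-4t); -2·s/(s^2 + 1) ↔ -2cos(t); 1·1/(s^2 + 1) ↔ sin(t).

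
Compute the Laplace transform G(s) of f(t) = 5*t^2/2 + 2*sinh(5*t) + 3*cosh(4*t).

G(s) = 3*s/(s^2 - 16) + 10/(s^2 - 25) + 5/s^3

The transform is linear, so treat each term independently.
(2)·[L{sinh(5t)} = 5/(s^2 - 25)]; (3)·[L{cosh(4t)} = s/(s^2 - 16)]; (5/2)·[L{t^2} = 2!/s^3 = 2/s^3].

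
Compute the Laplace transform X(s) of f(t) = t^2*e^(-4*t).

L{e^(-4t)} = 1/(s + 4).
Then apply L{t^2·g(t)} = (-1)^2 d^2/ds^2[G(s)] with G(s) = 1/(s + 4):
differentiating 2 times and applying the sign gives 2/(s + 4)^3.

X(s) = 2/(s + 4)^3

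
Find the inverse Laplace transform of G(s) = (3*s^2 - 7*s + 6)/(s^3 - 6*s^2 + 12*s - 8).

2*t^2*exp(2*t) + 5*t*exp(2*t) + 3*exp(2*t)

Factor the denominator: s^3 - 6*s^2 + 12*s - 8 = (s - 2)^3.
Partial fraction decomposition gives [3/(s - 2)] + [5/(s - 2)^2] + [4/(s - 2)^3].
Invert each term: 3/(s - 2) ↔ 3e^(2t); 5/(s - 2)^2 ↔ 5t·e^(2t); 4/(s - 2)^3 ↔ (2)t^2·e^(2t).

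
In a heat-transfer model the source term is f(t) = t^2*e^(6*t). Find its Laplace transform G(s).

L{e^(6t)} = 1/(s - 6).
Then apply L{t^2·g(t)} = (-1)^2 d^2/ds^2[H(s)] with H(s) = 1/(s - 6):
differentiating 2 times and applying the sign gives 2/(s - 6)^3.

G(s) = 2/(s - 6)^3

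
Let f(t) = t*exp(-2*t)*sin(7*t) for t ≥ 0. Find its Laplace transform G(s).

L{sin(7t)} = 7/(s^2 + 49).
Multiplying by e^(-2t) shifts s → s + 2, so L{exp(-2*t)*sin(7*t)} = 7/((s + 2)^2 + 49).
Then apply L{t·g(t)} = -d/ds[H(s)] with H(s) = 7/((s + 2)^2 + 49):
differentiating 1 time and applying the sign gives 14*(s + 2)/(s^2 + 4*s + 53)^2.

G(s) = 14*(s + 2)/(s^2 + 4*s + 53)^2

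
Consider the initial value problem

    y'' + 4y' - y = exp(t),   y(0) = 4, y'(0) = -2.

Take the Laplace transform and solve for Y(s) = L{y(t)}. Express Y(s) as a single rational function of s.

Laplace-transform each side.
Using L{y''} = s^2 Y - s·y(0) - y'(0) and L{y'} = sY - y(0), with y(0) = 4, y'(0) = -2, the left side becomes (s^2 + 4*s - 1)Y - (4*s + 14).
The right side is L{exp(t)} = 1/(s - 1).
So (s^2 + 4*s - 1)Y = 1/(s - 1) + (4*s + 14).
Isolate Y and clear denominators.

Y(s) = (4*s^2 + 10*s - 13)/(s^3 + 3*s^2 - 5*s + 1)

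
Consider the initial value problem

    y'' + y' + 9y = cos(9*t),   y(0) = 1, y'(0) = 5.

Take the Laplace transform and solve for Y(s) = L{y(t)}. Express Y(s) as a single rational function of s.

Apply the Laplace transform to the equation.
Using L{y''} = s^2 Y - s·y(0) - y'(0) and L{y'} = sY - y(0), with y(0) = 1, y'(0) = 5, the left side becomes (s^2 + s + 9)Y - (s + 6).
The right side is L{cos(9*t)} = s/(s^2 + 81).
So (s^2 + s + 9)Y = s/(s^2 + 81) + (s + 6).
Isolate Y and clear denominators.

Y(s) = (s^3 + 6*s^2 + 82*s + 486)/(s^4 + s^3 + 90*s^2 + 81*s + 729)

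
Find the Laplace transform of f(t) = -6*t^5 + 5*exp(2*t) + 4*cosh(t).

4*s/(s^2 - 1) + 5/(s - 2) - 720/s^6

Apply the Laplace transform termwise.
(5)·[L{e^(2t)} = 1/(s - 2)]; (4)·[L{cosh(t)} = s/(s^2 - 1)]; (-6)·[L{t^5} = 5!/s^6 = 120/s^6].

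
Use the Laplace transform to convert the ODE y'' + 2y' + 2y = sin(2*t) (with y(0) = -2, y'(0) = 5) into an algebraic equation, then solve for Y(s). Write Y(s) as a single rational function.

Y(s) = (-2*s^3 + s^2 - 8*s + 6)/(s^4 + 2*s^3 + 6*s^2 + 8*s + 8)

Laplace-transform each side.
Using L{y''} = s^2 Y - s·y(0) - y'(0) and L{y'} = sY - y(0), with y(0) = -2, y'(0) = 5, the left side becomes (s^2 + 2*s + 2)Y - (-2*s + 1).
The right side is L{sin(2*t)} = 2/(s^2 + 4).
So (s^2 + 2*s + 2)Y = 2/(s^2 + 4) + (-2*s + 1).
Divide through and combine into a single rational function.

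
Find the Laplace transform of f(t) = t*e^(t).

(s - 1)^(-2)

L{t} = 1!/s^2 = 1/s^2.
By the first shifting theorem, multiplying by e^(t) replaces s with s - 1.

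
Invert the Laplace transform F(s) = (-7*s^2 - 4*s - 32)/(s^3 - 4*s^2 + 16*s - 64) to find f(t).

Factor the denominator: s^3 - 4*s^2 + 16*s - 64 = (s - 4)*(s^2 + 16).
Partial fraction decomposition gives [-5/(s - 4)] + [-2*s/(s^2 + 16)] + [-12/(s^2 + 16)].
Invert each term: -5/(s - 4) ↔ -5e^(4t); -2·s/(s^2 + 16) ↔ -2cos(4t); -3·4/(s^2 + 16) ↔ -3sin(4t).

f(t) = -5*exp(4*t) - 3*sin(4*t) - 2*cos(4*t)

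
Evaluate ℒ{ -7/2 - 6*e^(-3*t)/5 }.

-6/(5*(s + 3)) - 7/(2*s)

By linearity of the Laplace transform, transform each term separately.
L{-7/2} = (-7/2)/s; (-6/5)·[L{e^(-3t)} = 1/(s + 3)].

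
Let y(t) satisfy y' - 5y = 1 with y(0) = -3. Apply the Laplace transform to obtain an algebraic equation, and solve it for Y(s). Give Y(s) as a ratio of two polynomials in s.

Take the Laplace transform of both sides.
The derivative rules (L{y'} = sY - y(0) = sY - (-3)) turn the left side into (s - 5)Y - (-3).
The right side is L{1} = 1/s.
So (s - 5)Y = 1/s + (-3).
Solve for Y(s) and write it as one ratio of polynomials.

Y(s) = (-3*s + 1)/(s^2 - 5*s)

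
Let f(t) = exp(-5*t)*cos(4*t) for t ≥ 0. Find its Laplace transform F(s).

L{cos(4t)} = s/(s^2 + 16).
By the first shifting theorem, multiplying by e^(-5t) replaces s with s + 5.

F(s) = (s + 5)/((s + 5)^2 + 16)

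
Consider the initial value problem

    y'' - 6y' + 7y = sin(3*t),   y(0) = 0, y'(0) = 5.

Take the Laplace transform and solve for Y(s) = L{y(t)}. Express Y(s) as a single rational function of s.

Take the Laplace transform of both sides.
With L{y''} = s^2 Y - s·y(0) - y'(0) and L{y'} = sY - y(0), with y(0) = 0, y'(0) = 5: the LHS transforms to (s^2 - 6*s + 7)Y - (5).
The right side is L{sin(3*t)} = 3/(s^2 + 9).
So (s^2 - 6*s + 7)Y = 3/(s^2 + 9) + (5).
Isolate Y and clear denominators.

Y(s) = (5*s^2 + 48)/(s^4 - 6*s^3 + 16*s^2 - 54*s + 63)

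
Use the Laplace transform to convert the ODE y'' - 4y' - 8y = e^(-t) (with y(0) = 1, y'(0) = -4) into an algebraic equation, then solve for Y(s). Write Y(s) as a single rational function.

Take the Laplace transform of both sides.
Using L{y''} = s^2 Y - s·y(0) - y'(0) and L{y'} = sY - y(0), with y(0) = 1, y'(0) = -4, the left side becomes (s^2 - 4*s - 8)Y - (s - 8).
The right side is L{e^(-t)} = 1/(s + 1).
So (s^2 - 4*s - 8)Y = 1/(s + 1) + (s - 8).
Divide through and combine into a single rational function.

Y(s) = (s^2 - 7*s - 7)/(s^3 - 3*s^2 - 12*s - 8)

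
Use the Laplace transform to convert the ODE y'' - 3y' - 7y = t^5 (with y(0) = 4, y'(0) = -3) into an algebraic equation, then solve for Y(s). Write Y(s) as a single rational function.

Apply the Laplace transform to the equation.
With L{y''} = s^2 Y - s·y(0) - y'(0) and L{y'} = sY - y(0), with y(0) = 4, y'(0) = -3: the LHS transforms to (s^2 - 3*s - 7)Y - (4*s - 15).
The right side is L{t^5} = 120/s^6.
So (s^2 - 3*s - 7)Y = 120/s^6 + (4*s - 15).
Isolate Y and clear denominators.

Y(s) = (4*s^7 - 15*s^6 + 120)/(s^8 - 3*s^7 - 7*s^6)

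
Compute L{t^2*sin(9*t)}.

54*(s^2 - 27)/(s^2 + 81)^3

L{sin(9t)} = 9/(s^2 + 81).
Then apply L{t^2·g(t)} = (-1)^2 d^2/ds^2[G(s)] with G(s) = 9/(s^2 + 81):
differentiating 2 times and applying the sign gives 54*(s^2 - 27)/(s^2 + 81)^3.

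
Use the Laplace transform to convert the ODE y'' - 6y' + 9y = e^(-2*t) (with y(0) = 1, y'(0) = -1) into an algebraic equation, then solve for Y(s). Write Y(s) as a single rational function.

Laplace-transform each side.
With L{y''} = s^2 Y - s·y(0) - y'(0) and L{y'} = sY - y(0), with y(0) = 1, y'(0) = -1: the LHS transforms to (s^2 - 6*s + 9)Y - (s - 7).
The right side is L{e^(-2*t)} = 1/(s + 2).
So (s^2 - 6*s + 9)Y = 1/(s + 2) + (s - 7).
Divide through and combine into a single rational function.

Y(s) = (s^2 - 5*s - 13)/(s^3 - 4*s^2 - 3*s + 18)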